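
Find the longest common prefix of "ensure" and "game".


Word 1: "ensure"
Word 2: "game"
Comparing from start:
  Pos 0: 'e' != 'g' (stop)
LCP = "" (length 0)


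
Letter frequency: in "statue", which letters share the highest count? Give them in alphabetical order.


Word: "statue"
Letter counts:
  'a': 1
  'e': 1
  's': 1
  't': 2
  'u': 1
Maximum count = 2
Most frequent = 't' (2 times each)


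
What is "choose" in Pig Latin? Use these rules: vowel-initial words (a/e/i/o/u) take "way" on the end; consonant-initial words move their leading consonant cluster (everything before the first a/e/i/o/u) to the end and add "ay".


Word: "choose"
Starts with consonant(s) → move to end, add 'ay'
Consonant cluster: "ch"
Pig Latin = "oosechay"


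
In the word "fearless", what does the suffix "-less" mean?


Suffix: -less
As in: fearless -> fear + -less
Meaning = without


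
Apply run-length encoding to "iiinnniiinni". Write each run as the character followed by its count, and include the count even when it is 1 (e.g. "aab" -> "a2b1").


String: "iiinnniiinni"
Scanning for consecutive runs:
  'i' x 3
  'n' x 3
  'i' x 3
  'n' x 2
  'i' x 1
RLE = "i3n3i3n2i1"


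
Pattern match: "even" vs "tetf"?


Pattern of "even": [0, 1, 0, 2]
Pattern of "tetf": [0, 1, 0, 2]
Patterns match
Same pattern = Yes


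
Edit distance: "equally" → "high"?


Word 1: "equally" (length 7)
Word 2: "high" (length 4)
One optimal edit sequence (insert/delete/substitute each cost 1):
  1. delete 'e'  (+1)
  2. delete 'q'  (+1)
  3. delete 'u'  (+1)
  4. substitute 'a' -> 'h'  (+1)
  5. substitute 'l' -> 'i'  (+1)
  6. substitute 'l' -> 'g'  (+1)
  7. substitute 'y' -> 'h'  (+1)
Total edit operations: 7
Edit distance = 7


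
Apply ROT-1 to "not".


Word: "not"
Shift: 1
Each letter → (letter + shift) mod 26:
  'n' (13) + 1 = 14 → 'o'
  'o' (14) + 1 = 15 → 'p'
  't' (19) + 1 = 20 → 'u'
Result = "opu"


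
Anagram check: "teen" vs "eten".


Word 1: "teen" → sorted: eent
Word 2: "eten" → sorted: eent
Same letters? eent == eent
Anagram = Yes


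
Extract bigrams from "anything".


Word: "anything" (length 8)
Number of bigrams = 8 - 2 + 1 = 7
  Position 0: "an"
  Position 1: "ny"
  Position 2: "yt"
  Position 3: "th"
  Position 4: "hi"
  Position 5: "in"
  Position 6: "ng"
Bigrams = "an", "ny", "yt", "th", "hi", "in", "ng"


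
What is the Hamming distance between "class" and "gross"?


Comparing character by character (same length = 5):
  Pos 0: 'c' vs 'g' !=
  Pos 1: 'l' vs 'r' !=
  Pos 2: 'a' vs 'o' !=
  Pos 3: 's' vs 's' =
  Pos 4: 's' vs 's' =
Hamming distance = 3


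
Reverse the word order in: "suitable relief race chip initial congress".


Original: "suitable relief race chip initial congress"
Words (1..n): suitable | relief | race | chip | initial | congress
Reversed (n..1): congress | initial | chip | race | relief | suitable
Result = "congress initial chip race relief suitable"


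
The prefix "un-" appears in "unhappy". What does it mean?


Prefix: un-
Example: unhappy (un- + happy)
Meaning = not / reverse


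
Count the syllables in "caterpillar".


Word: "caterpillar"
Syllable breakdown: cat-er-pil-lar
Counting: 4 parts
= 4 syllables


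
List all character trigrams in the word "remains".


Word: "remains" (length 7)
Number of trigrams = 7 - 3 + 1 = 5
  Position 0: "rem"
  Position 1: "ema"
  Position 2: "mai"
  Position 3: "ain"
  Position 4: "ins"
Trigrams = "rem", "ema", "mai", "ain", "ins"


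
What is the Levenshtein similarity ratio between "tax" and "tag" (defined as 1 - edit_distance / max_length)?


Word 1: "tax" (length 3)
Word 2: "tag" (length 3)
One optimal edit sequence:
  1. keep 't'
  2. keep 'a'
  3. substitute 'x' -> 'g'  (+1)
Edit distance = 1
Max length = max(3, 3) = 3
Similarity = 1 - 1/3
= 0.6667


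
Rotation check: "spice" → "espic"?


Word: "spice", Candidate: "espic"
Method: check if candidate is substring of word+word
"spicespice" contains "espic"? Yes
Is rotation = Yes


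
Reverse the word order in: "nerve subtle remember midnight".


Original: "nerve subtle remember midnight"
Words (1..n): nerve | subtle | remember | midnight
Reversed (n..1): midnight | remember | subtle | nerve
Result = "midnight remember subtle nerve"


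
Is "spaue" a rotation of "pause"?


Word: "pause", Candidate: "spaue"
Method: check if candidate is substring of word+word
"pausepause" contains "spaue"? No
Is rotation = No


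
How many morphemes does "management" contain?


Word: "management"
Morphemes: manage | -ment
Each morpheme carries meaning
= 2 morphemes


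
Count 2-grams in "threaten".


Word: "threaten" (length 8)
Number of 2-grams = length - 2 + 1 = 8 - 2 + 1
= 7


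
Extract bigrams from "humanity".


Word: "humanity" (length 8)
Number of bigrams = 8 - 2 + 1 = 7
  Position 0: "hu"
  Position 1: "um"
  Position 2: "ma"
  Position 3: "an"
  Position 4: "ni"
  Position 5: "it"
  Position 6: "ty"
Bigrams = "hu", "um", "ma", "an", "ni", "it", "ty"


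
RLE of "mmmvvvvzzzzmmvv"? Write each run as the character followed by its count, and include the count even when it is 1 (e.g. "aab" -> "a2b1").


String: "mmmvvvvzzzzmmvv"
Scanning for consecutive runs:
  'm' x 3
  'v' x 4
  'z' x 4
  'm' x 2
  'v' x 2
RLE = "m3v4z4m2v2"


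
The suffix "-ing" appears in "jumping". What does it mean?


Suffix: -ing
Example: jumping (jump + -ing)
Meaning = present participle


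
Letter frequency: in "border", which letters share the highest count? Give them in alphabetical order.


Word: "border"
Letter counts:
  'b': 1
  'd': 1
  'e': 1
  'o': 1
  'r': 2
Maximum count = 2
Most frequent = 'r' (2 times each)


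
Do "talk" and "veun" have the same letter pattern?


Pattern of "talk": [0, 1, 2, 3]
Pattern of "veun": [0, 1, 2, 3]
Patterns match
Same pattern = Yes


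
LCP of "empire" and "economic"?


Word 1: "empire"
Word 2: "economic"
Comparing from start:
  Pos 0: 'e' == 'e'
  Pos 1: 'm' != 'c' (stop)
LCP = "e" (length 1)


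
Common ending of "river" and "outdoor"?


Word 1: "river"
Word 2: "outdoor"
Comparing from end:
  Pos -1: 'r' == 'r'
  Pos -2: 'e' != 'o' (stop)
LCS = "r" (length 1)


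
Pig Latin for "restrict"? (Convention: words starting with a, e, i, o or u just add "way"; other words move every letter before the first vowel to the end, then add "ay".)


Word: "restrict"
Starts with consonant(s) → move to end, add 'ay'
Consonant cluster: "r"
Pig Latin = "estrictray"


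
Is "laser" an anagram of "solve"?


Word 1: "solve" → sorted: elosv
Word 2: "laser" → sorted: aelrs
Same letters? elosv != aelrs
Anagram = No


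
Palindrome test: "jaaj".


Word: "jaaj"
Reversed: "jaaj"
Forward == Backward? jaaj == jaaj
Palindrome = Yes


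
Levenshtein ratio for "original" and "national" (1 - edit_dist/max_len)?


Word 1: "original" (length 8)
Word 2: "national" (length 8)
One optimal edit sequence:
  1. substitute 'o' -> 'n'  (+1)
  2. substitute 'r' -> 'a'  (+1)
  3. substitute 'i' -> 't'  (+1)
  4. substitute 'g' -> 'i'  (+1)
  5. substitute 'i' -> 'o'  (+1)
  6. keep 'n'
  7. keep 'a'
  8. keep 'l'
Edit distance = 5
Max length = max(8, 8) = 8
Similarity = 1 - 5/8
= 0.3750


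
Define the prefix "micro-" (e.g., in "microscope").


Prefix: micro-
Example: microscope = micro- + scope
Meaning = small


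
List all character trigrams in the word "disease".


Word: "disease" (length 7)
Number of trigrams = 7 - 3 + 1 = 5
  Position 0: "dis"
  Position 1: "ise"
  Position 2: "sea"
  Position 3: "eas"
  Position 4: "ase"
Trigrams = "dis", "ise", "sea", "eas", "ase"


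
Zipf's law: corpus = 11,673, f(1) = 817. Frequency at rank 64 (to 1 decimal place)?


Zipf's law: f(r) = f(1) / r
f(1) = 817
f(64) = 817 / 64
= 12.8 occurrences


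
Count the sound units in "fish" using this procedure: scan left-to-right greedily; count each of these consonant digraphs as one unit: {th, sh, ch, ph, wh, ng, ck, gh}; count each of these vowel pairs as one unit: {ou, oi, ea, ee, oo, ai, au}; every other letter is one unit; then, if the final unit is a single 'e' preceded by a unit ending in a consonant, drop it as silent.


Word: "fish" (4 letters)
Left-to-right scan:
  [1] 'f' (letter)
  [2] 'i' (letter)
  [3] 'sh' (digraph)
Units from scan: 3
Sound units = 3 units


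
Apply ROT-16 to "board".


Word: "board"
Shift: 16
Each letter → (letter + shift) mod 26:
  'b' (1) + 16 = 17 → 'r'
  'o' (14) + 16 = 4 → 'e'
  'a' (0) + 16 = 16 → 'q'
  'r' (17) + 16 = 7 → 'h'
  'd' (3) + 16 = 19 → 't'
Result = "reqht"


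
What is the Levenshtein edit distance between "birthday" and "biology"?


Word 1: "birthday" (length 8)
Word 2: "biology" (length 7)
One optimal edit sequence (insert/delete/substitute each cost 1):
  1. keep 'b'
  2. keep 'i'
  3. delete 'r'  (+1)
  4. substitute 't' -> 'o'  (+1)
  5. substitute 'h' -> 'l'  (+1)
  6. substitute 'd' -> 'o'  (+1)
  7. substitute 'a' -> 'g'  (+1)
  8. keep 'y'
Total edit operations: 5
Edit distance = 5


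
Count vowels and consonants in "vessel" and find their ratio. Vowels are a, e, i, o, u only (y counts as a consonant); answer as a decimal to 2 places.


Word: "vessel"
Vowels (a,e,i,o,u): 2
Consonants: 4
Ratio = 2/4
= 0.50


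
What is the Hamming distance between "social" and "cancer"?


Comparing character by character (same length = 6):
  Pos 0: 's' vs 'c' !=
  Pos 1: 'o' vs 'a' !=
  Pos 2: 'c' vs 'n' !=
  Pos 3: 'i' vs 'c' !=
  Pos 4: 'a' vs 'e' !=
  Pos 5: 'l' vs 'r' !=
Hamming distance = 6


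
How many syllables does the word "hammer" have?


Word: "hammer"
Syllable breakdown: ham / mer
Counting: 2 parts
= 2 syllables


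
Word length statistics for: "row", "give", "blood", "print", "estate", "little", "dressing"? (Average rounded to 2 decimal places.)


Lengths: "row"=3, "give"=4, "blood"=5, "print"=5, "estate"=6, "little"=6, "dressing"=8
Sum = 37, Count = 7
Average = 37/7 = 5.29
= avg=5.29, min=3, max=8


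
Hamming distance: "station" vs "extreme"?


Comparing character by character (same length = 7):
  Pos 0: 's' vs 'e' !=
  Pos 1: 't' vs 'x' !=
  Pos 2: 'a' vs 't' !=
  Pos 3: 't' vs 'r' !=
  Pos 4: 'i' vs 'e' !=
  Pos 5: 'o' vs 'm' !=
  Pos 6: 'n' vs 'e' !=
Hamming distance = 7


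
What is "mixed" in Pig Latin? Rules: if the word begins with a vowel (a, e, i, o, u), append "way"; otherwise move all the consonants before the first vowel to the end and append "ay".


Word: "mixed"
Starts with consonant(s) → move to end, add 'ay'
Consonant cluster: "m"
Pig Latin = "ixedmay"


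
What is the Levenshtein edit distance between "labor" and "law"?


Word 1: "labor" (length 5)
Word 2: "law" (length 3)
One optimal edit sequence (insert/delete/substitute each cost 1):
  1. keep 'l'
  2. keep 'a'
  3. delete 'b'  (+1)
  4. delete 'o'  (+1)
  5. substitute 'r' -> 'w'  (+1)
Total edit operations: 3
Edit distance = 3


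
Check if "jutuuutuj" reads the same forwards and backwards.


Word: "jutuuutuj"
Reversed: "jutuuutuj"
Forward == Backward? jutuuutuj == jutuuutuj
Palindrome = Yes


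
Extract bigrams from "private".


Word: "private" (length 7)
Number of bigrams = 7 - 2 + 1 = 6
  Position 0: "pr"
  Position 1: "ri"
  Position 2: "iv"
  Position 3: "va"
  Position 4: "at"
  Position 5: "te"
Bigrams = "pr", "ri", "iv", "va", "at", "te"


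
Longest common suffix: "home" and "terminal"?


Word 1: "home"
Word 2: "terminal"
Comparing from end:
  Pos -1: 'e' != 'l' (stop)
LCS = "" (length 0)


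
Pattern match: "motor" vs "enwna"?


Pattern of "motor": [0, 1, 2, 1, 3]
Pattern of "enwna": [0, 1, 2, 1, 3]
Patterns match
Same pattern = Yes


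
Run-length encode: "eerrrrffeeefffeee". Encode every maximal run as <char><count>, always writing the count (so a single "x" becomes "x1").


String: "eerrrrffeeefffeee"
Scanning for consecutive runs:
  'e' x 2
  'r' x 4
  'f' x 2
  'e' x 3
  'f' x 3
  'e' x 3
RLE = "e2r4f2e3f3e3"


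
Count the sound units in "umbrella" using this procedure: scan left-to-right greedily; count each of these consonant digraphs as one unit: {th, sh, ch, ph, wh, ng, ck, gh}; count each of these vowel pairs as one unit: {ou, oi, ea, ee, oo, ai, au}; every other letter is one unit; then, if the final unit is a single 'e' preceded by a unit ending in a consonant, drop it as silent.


Word: "umbrella" (8 letters)
Left-to-right scan:
  1. 'u' (letter)
  2. 'm' (letter)
  3. 'b' (letter)
  4. 'r' (letter)
  5. 'e' (letter)
  6. 'l' (letter)
  7. 'l' (letter)
  8. 'a' (letter)
Units from scan: 8
Sound units = 8 units


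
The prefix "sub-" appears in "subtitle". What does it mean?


Prefix: sub-
Example: subtitle = sub- + title
Meaning = under / below


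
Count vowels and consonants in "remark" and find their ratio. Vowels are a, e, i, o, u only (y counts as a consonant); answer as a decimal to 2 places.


Word: "remark"
Vowels (a,e,i,o,u): 2
Consonants: 4
Ratio = 2/4
= 0.50


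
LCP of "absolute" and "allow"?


Word 1: "absolute"
Word 2: "allow"
Comparing from start:
  Pos 0: 'a' == 'a'
  Pos 1: 'b' != 'l' (stop)
LCP = "a" (length 1)


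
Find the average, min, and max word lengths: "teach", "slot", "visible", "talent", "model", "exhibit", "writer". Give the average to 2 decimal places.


Lengths: "teach"=5, "slot"=4, "visible"=7, "talent"=6, "model"=5, "exhibit"=7, "writer"=6
Sum = 40, Count = 7
Average = 40/7 = 5.71
= avg=5.71, min=4, max=7


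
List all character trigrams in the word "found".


Word: "found" (length 5)
Number of trigrams = 5 - 3 + 1 = 3
  Position 0: "fou"
  Position 1: "oun"
  Position 2: "und"
Trigrams = "fou", "oun", "und"


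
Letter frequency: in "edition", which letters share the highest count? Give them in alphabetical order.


Word: "edition"
Letter counts:
  'd': 1
  'e': 1
  'i': 2
  'n': 1
  'o': 1
  't': 1
Maximum count = 2
Most frequent = 'i' (2 times each)


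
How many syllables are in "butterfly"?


Word: "butterfly"
Syllable breakdown: but-ter-fly
Counting: 3 parts
= 3 syllables


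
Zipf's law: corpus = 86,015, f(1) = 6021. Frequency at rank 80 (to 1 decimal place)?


Zipf's law: f(r) = f(1) / r
f(1) = 6021
f(80) = 6021 / 80
= 75.3 occurrences


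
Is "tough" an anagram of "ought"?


Word 1: "ought" → sorted: ghotu
Word 2: "tough" → sorted: ghotu
Same letters? ghotu == ghotu
Anagram = Yes


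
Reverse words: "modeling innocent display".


Original: "modeling innocent display"
Words (1..n): modeling | innocent | display
Reversed (n..1): display | innocent | modeling
Result = "display innocent modeling"


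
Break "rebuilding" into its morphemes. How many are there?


Word: "rebuilding"
Morphemes: re- | build | -ing
Each morpheme carries meaning
= 3 morphemes


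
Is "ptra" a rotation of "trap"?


Word: "trap", Candidate: "ptra"
Method: check if candidate is substring of word+word
"traptrap" contains "ptra"? Yes
Is rotation = Yes


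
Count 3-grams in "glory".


Word: "glory" (length 5)
Number of 3-grams = length - 3 + 1 = 5 - 3 + 1
= 3


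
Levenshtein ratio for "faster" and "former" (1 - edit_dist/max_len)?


Word 1: "faster" (length 6)
Word 2: "former" (length 6)
One optimal edit sequence:
  1. keep 'f'
  2. substitute 'a' -> 'o'  (+1)
  3. substitute 's' -> 'r'  (+1)
  4. substitute 't' -> 'm'  (+1)
  5. keep 'e'
  6. keep 'r'
Edit distance = 3
Max length = max(6, 6) = 6
Similarity = 1 - 3/6
= 0.5000


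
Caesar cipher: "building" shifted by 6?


Word: "building"
Shift: 6
Each letter → (letter + shift) mod 26:
  'b' (1) + 6 = 7 → 'h'
  'u' (20) + 6 = 0 → 'a'
  'i' (8) + 6 = 14 → 'o'
  'l' (11) + 6 = 17 → 'r'
  'd' (3) + 6 = 9 → 'j'
  'i' (8) + 6 = 14 → 'o'
  'n' (13) + 6 = 19 → 't'
  'g' (6) + 6 = 12 → 'm'
Result = "haorjotm"


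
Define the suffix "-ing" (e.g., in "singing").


Suffix: -ing
Example: singing (sing + -ing)
Meaning = present participle


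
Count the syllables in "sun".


Word: "sun"
Syllable breakdown: sun
Counting: 1 part
= 1 syllable


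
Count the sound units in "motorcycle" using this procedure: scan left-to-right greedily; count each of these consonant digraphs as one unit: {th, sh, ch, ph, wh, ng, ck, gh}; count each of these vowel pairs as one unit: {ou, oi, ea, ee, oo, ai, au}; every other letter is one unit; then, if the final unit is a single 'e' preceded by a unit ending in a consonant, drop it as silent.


Word: "motorcycle" (10 letters)
Left-to-right scan:
  1. 'm' (letter)
  2. 'o' (letter)
  3. 't' (letter)
  4. 'o' (letter)
  5. 'r' (letter)
  6. 'c' (letter)
  7. 'y' (letter)
  8. 'c' (letter)
  9. 'l' (letter)
  10. 'e' (letter)
Units from scan: 10
Final unit is 'e' after a consonant -> drop as silent (-1)
Sound units = 9 units


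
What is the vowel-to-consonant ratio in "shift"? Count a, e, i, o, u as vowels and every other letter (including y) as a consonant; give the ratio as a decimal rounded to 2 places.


Word: "shift"
Vowels (a,e,i,o,u): 1
Consonants: 4
Ratio = 1/4
= 0.25


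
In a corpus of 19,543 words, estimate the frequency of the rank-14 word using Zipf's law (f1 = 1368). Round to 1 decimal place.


Zipf's law: f(r) = f(1) / r
f(1) = 1368
f(14) = 1368 / 14
= 97.7 occurrences


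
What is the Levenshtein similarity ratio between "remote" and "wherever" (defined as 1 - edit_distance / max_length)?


Word 1: "remote" (length 6)
Word 2: "wherever" (length 8)
One optimal edit sequence:
  1. insert 'w'  (+1)
  2. substitute 'r' -> 'h'  (+1)
  3. keep 'e'
  4. substitute 'm' -> 'r'  (+1)
  5. substitute 'o' -> 'e'  (+1)
  6. substitute 't' -> 'v'  (+1)
  7. keep 'e'
  8. insert 'r'  (+1)
Edit distance = 6
Max length = max(6, 8) = 8
Similarity = 1 - 6/8
= 0.2500


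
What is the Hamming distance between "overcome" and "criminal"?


Comparing character by character (same length = 8):
  Pos 0: 'o' vs 'c' !=
  Pos 1: 'v' vs 'r' !=
  Pos 2: 'e' vs 'i' !=
  Pos 3: 'r' vs 'm' !=
  Pos 4: 'c' vs 'i' !=
  Pos 5: 'o' vs 'n' !=
  Pos 6: 'm' vs 'a' !=
  Pos 7: 'e' vs 'l' !=
Hamming distance = 8


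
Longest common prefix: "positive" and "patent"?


Word 1: "positive"
Word 2: "patent"
Comparing from start:
  Pos 0: 'p' == 'p'
  Pos 1: 'o' != 'a' (stop)
LCP = "p" (length 1)


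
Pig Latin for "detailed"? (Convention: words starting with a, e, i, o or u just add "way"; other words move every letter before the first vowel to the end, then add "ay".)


Word: "detailed"
Starts with consonant(s) → move to end, add 'ay'
Consonant cluster: "d"
Pig Latin = "etailedday"


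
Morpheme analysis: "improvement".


Word: "improvement"
Morphemes: improve + -ment
Each morpheme carries meaning
= 2 morphemes


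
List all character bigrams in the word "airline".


Word: "airline" (length 7)
Number of bigrams = 7 - 2 + 1 = 6
  Position 0: "ai"
  Position 1: "ir"
  Position 2: "rl"
  Position 3: "li"
  Position 4: "in"
  Position 5: "ne"
Bigrams = "ai", "ir", "rl", "li", "in", "ne"


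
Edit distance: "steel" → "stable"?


Word 1: "steel" (length 5)
Word 2: "stable" (length 6)
One optimal edit sequence (insert/delete/substitute each cost 1):
  1. keep 's'
  2. keep 't'
  3. substitute 'e' -> 'a'  (+1)
  4. substitute 'e' -> 'b'  (+1)
  5. keep 'l'
  6. insert 'e'  (+1)
Total edit operations: 3
Edit distance = 3


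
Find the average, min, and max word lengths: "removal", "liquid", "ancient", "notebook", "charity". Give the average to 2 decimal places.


Lengths: "removal"=7, "liquid"=6, "ancient"=7, "notebook"=8, "charity"=7
Sum = 35, Count = 5
Average = 35/5 = 7.00
= avg=7.00, min=6, max=8


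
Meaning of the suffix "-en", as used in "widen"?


Suffix: -en
Example: widen (wide + -en, with a spelling change)
Meaning = to make / become


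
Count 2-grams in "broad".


Word: "broad" (length 5)
Number of 2-grams = length - 2 + 1 = 5 - 2 + 1
= 4


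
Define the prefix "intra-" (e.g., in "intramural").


Prefix: intra-
Example: intramural = intra- + mural
Meaning = within


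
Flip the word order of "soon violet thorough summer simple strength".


Original: "soon violet thorough summer simple strength"
Words (1..n): soon | violet | thorough | summer | simple | strength
Reversed (n..1): strength | simple | summer | thorough | violet | soon
Result = "strength simple summer thorough violet soon"


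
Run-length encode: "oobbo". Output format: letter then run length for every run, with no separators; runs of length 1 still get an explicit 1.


String: "oobbo"
Scanning for consecutive runs:
  'o' x 2
  'b' x 2
  'o' x 1
RLE = "o2b2o1"


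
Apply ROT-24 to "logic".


Word: "logic"
Shift: 24
Each letter → (letter + shift) mod 26:
  'l' (11) + 24 = 9 → 'j'
  'o' (14) + 24 = 12 → 'm'
  'g' (6) + 24 = 4 → 'e'
  'i' (8) + 24 = 6 → 'g'
  'c' (2) + 24 = 0 → 'a'
Result = "jmega"


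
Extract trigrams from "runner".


Word: "runner" (length 6)
Number of trigrams = 6 - 3 + 1 = 4
  Position 0: "run"
  Position 1: "unn"
  Position 2: "nne"
  Position 3: "ner"
Trigrams = "run", "unn", "nne", "ner"


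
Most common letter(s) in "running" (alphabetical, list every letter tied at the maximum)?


Word: "running"
Letter counts:
  'g': 1
  'i': 1
  'n': 3
  'r': 1
  'u': 1
Maximum count = 3
Most frequent = 'n' (3 times each)


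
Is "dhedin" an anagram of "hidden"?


Word 1: "hidden" → sorted: ddehin
Word 2: "dhedin" → sorted: ddehin
Same letters? ddehin == ddehin
Anagram = Yes


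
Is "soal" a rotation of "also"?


Word: "also", Candidate: "soal"
Method: check if candidate is substring of word+word
"alsoalso" contains "soal"? Yes
Is rotation = Yes


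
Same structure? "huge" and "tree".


Pattern of "huge": [0, 1, 2, 3]
Pattern of "tree": [0, 1, 2, 2]
Patterns do not match
Same pattern = No


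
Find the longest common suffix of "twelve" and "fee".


Word 1: "twelve"
Word 2: "fee"
Comparing from end:
  Pos -1: 'e' == 'e'
  Pos -2: 'v' != 'e' (stop)
LCS = "e" (length 1)


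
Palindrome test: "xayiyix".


Word: "xayiyix"
Reversed: "xiyiyax"
Forward == Backward? xayiyix != xiyiyax
Palindrome = No


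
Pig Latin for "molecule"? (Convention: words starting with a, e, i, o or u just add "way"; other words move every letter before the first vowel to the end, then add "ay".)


Word: "molecule"
Starts with consonant(s) → move to end, add 'ay'
Consonant cluster: "m"
Pig Latin = "oleculemay"


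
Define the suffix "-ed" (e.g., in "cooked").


Suffix: -ed
As in: cooked -> cook + -ed
Meaning = past tense


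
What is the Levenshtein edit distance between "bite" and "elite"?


Word 1: "bite" (length 4)
Word 2: "elite" (length 5)
One optimal edit sequence (insert/delete/substitute each cost 1):
  1. insert 'e'  (+1)
  2. substitute 'b' -> 'l'  (+1)
  3. keep 'i'
  4. keep 't'
  5. keep 'e'
Total edit operations: 2
Edit distance = 2


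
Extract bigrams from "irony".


Word: "irony" (length 5)
Number of bigrams = 5 - 2 + 1 = 4
  Position 0: "ir"
  Position 1: "ro"
  Position 2: "on"
  Position 3: "ny"
Bigrams = "ir", "ro", "on", "ny"


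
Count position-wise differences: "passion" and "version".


Comparing character by character (same length = 7):
  Pos 0: 'p' vs 'v' !=
  Pos 1: 'a' vs 'e' !=
  Pos 2: 's' vs 'r' !=
  Pos 3: 's' vs 's' =
  Pos 4: 'i' vs 'i' =
  Pos 5: 'o' vs 'o' =
  Pos 6: 'n' vs 'n' =
Hamming distance = 3


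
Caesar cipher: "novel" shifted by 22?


Word: "novel"
Shift: 22
Each letter → (letter + shift) mod 26:
  'n' (13) + 22 = 9 → 'j'
  'o' (14) + 22 = 10 → 'k'
  'v' (21) + 22 = 17 → 'r'
  'e' (4) + 22 = 0 → 'a'
  'l' (11) + 22 = 7 → 'h'
Result = "jkrah"


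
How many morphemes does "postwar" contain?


Word: "postwar"
Morphemes: post- | war
Each morpheme carries meaning
= 2 morphemes


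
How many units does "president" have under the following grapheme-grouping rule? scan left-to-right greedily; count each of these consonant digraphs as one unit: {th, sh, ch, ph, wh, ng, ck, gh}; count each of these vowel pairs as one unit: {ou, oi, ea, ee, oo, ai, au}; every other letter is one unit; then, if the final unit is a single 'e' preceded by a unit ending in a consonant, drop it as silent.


Word: "president" (9 letters)
Left-to-right scan:
  [1] 'p' (letter)
  [2] 'r' (letter)
  [3] 'e' (letter)
  [4] 's' (letter)
  [5] 'i' (letter)
  [6] 'd' (letter)
  [7] 'e' (letter)
  [8] 'n' (letter)
  [9] 't' (letter)
Units from scan: 9
Sound units = 9 units


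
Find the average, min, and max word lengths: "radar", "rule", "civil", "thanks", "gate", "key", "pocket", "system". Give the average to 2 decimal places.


Lengths: "radar"=5, "rule"=4, "civil"=5, "thanks"=6, "gate"=4, "key"=3, "pocket"=6, "system"=6
Sum = 39, Count = 8
Average = 39/8 = 4.88
= avg=4.88, min=3, max=6


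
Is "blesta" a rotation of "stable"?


Word: "stable", Candidate: "blesta"
Method: check if candidate is substring of word+word
"stablestable" contains "blesta"? Yes
Is rotation = Yes


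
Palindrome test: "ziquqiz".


Word: "ziquqiz"
Reversed: "ziquqiz"
Forward == Backward? ziquqiz == ziquqiz
Palindrome = Yes


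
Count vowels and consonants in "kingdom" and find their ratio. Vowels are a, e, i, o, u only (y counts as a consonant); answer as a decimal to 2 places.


Word: "kingdom"
Vowels (a,e,i,o,u): 2
Consonants: 5
Ratio = 2/5
= 0.40


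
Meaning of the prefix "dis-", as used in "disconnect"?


Prefix: dis-
As in: disconnect -> dis- + connect
Meaning = not / opposite


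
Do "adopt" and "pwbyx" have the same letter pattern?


Pattern of "adopt": [0, 1, 2, 3, 4]
Pattern of "pwbyx": [0, 1, 2, 3, 4]
Patterns match
Same pattern = Yes


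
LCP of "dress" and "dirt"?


Word 1: "dress"
Word 2: "dirt"
Comparing from start:
  Pos 0: 'd' == 'd'
  Pos 1: 'r' != 'i' (stop)
LCP = "d" (length 1)


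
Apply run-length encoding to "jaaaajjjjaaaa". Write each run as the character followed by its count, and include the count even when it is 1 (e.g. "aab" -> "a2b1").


String: "jaaaajjjjaaaa"
Scanning for consecutive runs:
  'j' x 1
  'a' x 4
  'j' x 4
  'a' x 4
RLE = "j1a4j4a4"


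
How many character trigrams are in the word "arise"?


Word: "arise" (length 5)
Number of 3-grams = length - 3 + 1 = 5 - 3 + 1
= 3


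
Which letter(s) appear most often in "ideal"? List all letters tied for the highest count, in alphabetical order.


Word: "ideal"
Letter counts:
  'a': 1
  'd': 1
  'e': 1
  'i': 1
  'l': 1
Maximum count = 1
Most frequent = 'a', 'd', 'e', 'i', 'l' (1 time each)


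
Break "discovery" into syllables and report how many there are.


Word: "discovery"
Syllable breakdown: dis-cov-er-y
Counting: 4 parts
= 4 syllables


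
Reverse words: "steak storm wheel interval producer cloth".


Original: "steak storm wheel interval producer cloth"
Words (1..n): steak | storm | wheel | interval | producer | cloth
Reversed (n..1): cloth | producer | interval | wheel | storm | steak
Result = "cloth producer interval wheel storm steak"


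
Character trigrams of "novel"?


Word: "novel" (length 5)
Number of trigrams = 5 - 3 + 1 = 3
  Position 0: "nov"
  Position 1: "ove"
  Position 2: "vel"
Trigrams = "nov", "ove", "vel"


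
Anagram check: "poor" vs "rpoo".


Word 1: "poor" → sorted: oopr
Word 2: "rpoo" → sorted: oopr
Same letters? oopr == oopr
Anagram = Yes


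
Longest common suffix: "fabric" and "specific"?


Word 1: "fabric"
Word 2: "specific"
Comparing from end:
  Pos -1: 'c' == 'c'
  Pos -2: 'i' == 'i'
  Pos -3: 'r' != 'f' (stop)
LCS = "ic" (length 2)


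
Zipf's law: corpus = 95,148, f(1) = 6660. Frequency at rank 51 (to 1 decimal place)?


Zipf's law: f(r) = f(1) / r
f(1) = 6660
f(51) = 6660 / 51
= 130.6 occurrences


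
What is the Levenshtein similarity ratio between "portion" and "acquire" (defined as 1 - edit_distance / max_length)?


Word 1: "portion" (length 7)
Word 2: "acquire" (length 7)
One optimal edit sequence:
  1. substitute 'p' -> 'a'  (+1)
  2. substitute 'o' -> 'c'  (+1)
  3. substitute 'r' -> 'q'  (+1)
  4. substitute 't' -> 'u'  (+1)
  5. keep 'i'
  6. substitute 'o' -> 'r'  (+1)
  7. substitute 'n' -> 'e'  (+1)
Edit distance = 6
Max length = max(7, 7) = 7
Similarity = 1 - 6/7
= 0.1429


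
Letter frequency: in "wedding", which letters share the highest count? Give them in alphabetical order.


Word: "wedding"
Letter counts:
  'd': 2
  'e': 1
  'g': 1
  'i': 1
  'n': 1
  'w': 1
Maximum count = 2
Most frequent = 'd' (2 times each)


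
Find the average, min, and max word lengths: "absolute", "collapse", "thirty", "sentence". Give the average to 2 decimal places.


Lengths: "absolute"=8, "collapse"=8, "thirty"=6, "sentence"=8
Sum = 30, Count = 4
Average = 30/4 = 7.50
= avg=7.50, min=6, max=8


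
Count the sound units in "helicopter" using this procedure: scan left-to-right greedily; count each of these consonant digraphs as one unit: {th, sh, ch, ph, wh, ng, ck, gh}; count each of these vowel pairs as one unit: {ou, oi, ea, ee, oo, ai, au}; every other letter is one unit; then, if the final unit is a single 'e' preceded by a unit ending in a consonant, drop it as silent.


Word: "helicopter" (10 letters)
Left-to-right scan:
  1. 'h' (letter)
  2. 'e' (letter)
  3. 'l' (letter)
  4. 'i' (letter)
  5. 'c' (letter)
  6. 'o' (letter)
  7. 'p' (letter)
  8. 't' (letter)
  9. 'e' (letter)
  10. 'r' (letter)
Units from scan: 10
Sound units = 10 units


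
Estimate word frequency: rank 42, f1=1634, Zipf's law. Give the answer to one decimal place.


Zipf's law: f(r) = f(1) / r
f(1) = 1634
f(42) = 1634 / 42
= 38.9 occurrences


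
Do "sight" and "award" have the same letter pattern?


Pattern of "sight": [0, 1, 2, 3, 4]
Pattern of "award": [0, 1, 0, 2, 3]
Patterns do not match
Same pattern = No


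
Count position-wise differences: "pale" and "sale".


Comparing character by character (same length = 4):
  Pos 0: 'p' vs 's' !=
  Pos 1: 'a' vs 'a' =
  Pos 2: 'l' vs 'l' =
  Pos 3: 'e' vs 'e' =
Hamming distance = 1


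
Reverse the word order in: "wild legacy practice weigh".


Original: "wild legacy practice weigh"
Words (1..n): wild | legacy | practice | weigh
Reversed (n..1): weigh | practice | legacy | wild
Result = "weigh practice legacy wild"


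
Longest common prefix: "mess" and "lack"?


Word 1: "mess"
Word 2: "lack"
Comparing from start:
  Pos 0: 'm' != 'l' (stop)
LCP = "" (length 0)


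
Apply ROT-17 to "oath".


Word: "oath"
Shift: 17
Each letter → (letter + shift) mod 26:
  'o' (14) + 17 = 5 → 'f'
  'a' (0) + 17 = 17 → 'r'
  't' (19) + 17 = 10 → 'k'
  'h' (7) + 17 = 24 → 'y'
Result = "frky"


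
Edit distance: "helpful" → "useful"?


Word 1: "helpful" (length 7)
Word 2: "useful" (length 6)
One optimal edit sequence (insert/delete/substitute each cost 1):
  1. delete 'h'  (+1)
  2. substitute 'e' -> 'u'  (+1)
  3. substitute 'l' -> 's'  (+1)
  4. substitute 'p' -> 'e'  (+1)
  5. keep 'f'
  6. keep 'u'
  7. keep 'l'
Total edit operations: 4
Edit distance = 4


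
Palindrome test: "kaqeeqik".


Word: "kaqeeqik"
Reversed: "kiqeeqak"
Forward == Backward? kaqeeqik != kiqeeqak
Palindrome = No


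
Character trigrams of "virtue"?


Word: "virtue" (length 6)
Number of trigrams = 6 - 3 + 1 = 4
  Position 0: "vir"
  Position 1: "irt"
  Position 2: "rtu"
  Position 3: "tue"
Trigrams = "vir", "irt", "rtu", "tue"


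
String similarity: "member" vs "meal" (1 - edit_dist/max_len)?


Word 1: "member" (length 6)
Word 2: "meal" (length 4)
One optimal edit sequence:
  1. keep 'm'
  2. keep 'e'
  3. delete 'm'  (+1)
  4. delete 'b'  (+1)
  5. substitute 'e' -> 'a'  (+1)
  6. substitute 'r' -> 'l'  (+1)
Edit distance = 4
Max length = max(6, 4) = 6
Similarity = 1 - 4/6
= 0.3333


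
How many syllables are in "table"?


Word: "table"
Syllable breakdown: ta | ble
Counting: 2 parts
= 2 syllables


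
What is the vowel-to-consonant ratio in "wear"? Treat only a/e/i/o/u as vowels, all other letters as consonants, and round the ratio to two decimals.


Word: "wear"
Vowels (a,e,i,o,u): 2
Consonants: 2
Ratio = 2/2
= 1.00


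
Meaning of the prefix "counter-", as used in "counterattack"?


Prefix: counter-
As in: counterattack -> counter- + attack
Meaning = against / opposite


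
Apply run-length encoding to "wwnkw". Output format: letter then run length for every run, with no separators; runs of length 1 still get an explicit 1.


String: "wwnkw"
Scanning for consecutive runs:
  'w' x 2
  'n' x 1
  'k' x 1
  'w' x 1
RLE = "w2n1k1w1"


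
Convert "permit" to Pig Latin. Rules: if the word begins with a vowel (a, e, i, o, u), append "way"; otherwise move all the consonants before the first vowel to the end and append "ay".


Word: "permit"
Starts with consonant(s) → move to end, add 'ay'
Consonant cluster: "p"
Pig Latin = "ermitpay"


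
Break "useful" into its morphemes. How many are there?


Word: "useful"
Morphemes: use / -ful
Each morpheme carries meaning
= 2 morphemes


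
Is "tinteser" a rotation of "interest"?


Word: "interest", Candidate: "tinteser"
Method: check if candidate is substring of word+word
"interestinterest" contains "tinteser"? No
Is rotation = No


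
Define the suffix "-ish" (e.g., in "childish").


Suffix: -ish
As in: childish -> child + -ish
Meaning = somewhat / having the qualities of


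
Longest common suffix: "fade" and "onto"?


Word 1: "fade"
Word 2: "onto"
Comparing from end:
  Pos -1: 'e' != 'o' (stop)
LCS = "" (length 0)


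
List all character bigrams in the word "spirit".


Word: "spirit" (length 6)
Number of bigrams = 6 - 2 + 1 = 5
  Position 0: "sp"
  Position 1: "pi"
  Position 2: "ir"
  Position 3: "ri"
  Position 4: "it"
Bigrams = "sp", "pi", "ir", "ri", "it"


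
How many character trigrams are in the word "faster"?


Word: "faster" (length 6)
Number of 3-grams = length - 3 + 1 = 6 - 3 + 1
= 4


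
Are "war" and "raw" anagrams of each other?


Word 1: "war" → sorted: arw
Word 2: "raw" → sorted: arw
Same letters? arw == arw
Anagram = Yes


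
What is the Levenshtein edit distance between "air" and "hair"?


Word 1: "air" (length 3)
Word 2: "hair" (length 4)
One optimal edit sequence (insert/delete/substitute each cost 1):
  1. insert 'h'  (+1)
  2. keep 'a'
  3. keep 'i'
  4. keep 'r'
Total edit operations: 1
Edit distance = 1


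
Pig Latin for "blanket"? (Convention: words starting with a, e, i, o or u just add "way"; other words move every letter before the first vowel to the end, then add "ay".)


Word: "blanket"
Starts with consonant(s) → move to end, add 'ay'
Consonant cluster: "bl"
Pig Latin = "anketblay"


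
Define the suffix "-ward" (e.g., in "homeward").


Suffix: -ward
Example: homeward (home + -ward)
Meaning = in the direction of


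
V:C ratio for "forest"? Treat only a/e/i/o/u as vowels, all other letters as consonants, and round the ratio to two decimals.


Word: "forest"
Vowels (a,e,i,o,u): 2
Consonants: 4
Ratio = 2/4
= 0.50


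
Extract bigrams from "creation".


Word: "creation" (length 8)
Number of bigrams = 8 - 2 + 1 = 7
  Position 0: "cr"
  Position 1: "re"
  Position 2: "ea"
  Position 3: "at"
  Position 4: "ti"
  Position 5: "io"
  Position 6: "on"
Bigrams = "cr", "re", "ea", "at", "ti", "io", "on"


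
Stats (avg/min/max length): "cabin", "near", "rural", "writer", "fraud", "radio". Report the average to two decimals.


Lengths: "cabin"=5, "near"=4, "rural"=5, "writer"=6, "fraud"=5, "radio"=5
Sum = 30, Count = 6
Average = 30/6 = 5.00
= avg=5.00, min=4, max=6


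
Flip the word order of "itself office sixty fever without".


Original: "itself office sixty fever without"
Words (1..n): itself | office | sixty | fever | without
Reversed (n..1): without | fever | sixty | office | itself
Result = "without fever sixty office itself"


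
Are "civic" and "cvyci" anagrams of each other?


Word 1: "civic" → sorted: cciiv
Word 2: "cvyci" → sorted: ccivy
Same letters? cciiv != ccivy
Anagram = No


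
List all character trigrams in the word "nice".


Word: "nice" (length 4)
Number of trigrams = 4 - 3 + 1 = 2
  Position 0: "nic"
  Position 1: "ice"
Trigrams = "nic", "ice"


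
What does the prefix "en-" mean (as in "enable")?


Prefix: en-
Example: enable (en- + able)
Meaning = cause to / put into


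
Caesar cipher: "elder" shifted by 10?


Word: "elder"
Shift: 10
Each letter → (letter + shift) mod 26:
  'e' (4) + 10 = 14 → 'o'
  'l' (11) + 10 = 21 → 'v'
  'd' (3) + 10 = 13 → 'n'
  'e' (4) + 10 = 14 → 'o'
  'r' (17) + 10 = 1 → 'b'
Result = "ovnob"


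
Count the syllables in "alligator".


Word: "alligator"
Syllable breakdown: al / li / ga / tor
Counting: 4 parts
= 4 syllables


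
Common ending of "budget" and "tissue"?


Word 1: "budget"
Word 2: "tissue"
Comparing from end:
  Pos -1: 't' != 'e' (stop)
LCS = "" (length 0)


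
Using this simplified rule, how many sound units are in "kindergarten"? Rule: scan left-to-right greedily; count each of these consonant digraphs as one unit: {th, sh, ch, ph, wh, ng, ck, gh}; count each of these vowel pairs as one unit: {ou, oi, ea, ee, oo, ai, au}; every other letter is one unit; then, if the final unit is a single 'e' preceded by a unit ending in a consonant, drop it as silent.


Word: "kindergarten" (12 letters)
Left-to-right scan:
  [1] 'k' (letter)
  [2] 'i' (letter)
  [3] 'n' (letter)
  [4] 'd' (letter)
  [5] 'e' (letter)
  [6] 'r' (letter)
  [7] 'g' (letter)
  [8] 'a' (letter)
  [9] 'r' (letter)
  [10] 't' (letter)
  [11] 'e' (letter)
  [12] 'n' (letter)
Units from scan: 12
Sound units = 12 units


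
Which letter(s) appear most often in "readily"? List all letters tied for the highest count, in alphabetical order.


Word: "readily"
Letter counts:
  'a': 1
  'd': 1
  'e': 1
  'i': 1
  'l': 1
  'r': 1
  'y': 1
Maximum count = 1
Most frequent = 'a', 'd', 'e', 'i', 'l', 'r', 'y' (1 time each)


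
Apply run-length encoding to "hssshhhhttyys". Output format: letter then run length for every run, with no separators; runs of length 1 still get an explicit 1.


String: "hssshhhhttyys"
Scanning for consecutive runs:
  'h' x 1
  's' x 3
  'h' x 4
  't' x 2
  'y' x 2
  's' x 1
RLE = "h1s3h4t2y2s1"


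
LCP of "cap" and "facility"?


Word 1: "cap"
Word 2: "facility"
Comparing from start:
  Pos 0: 'c' != 'f' (stop)
LCP = "" (length 0)


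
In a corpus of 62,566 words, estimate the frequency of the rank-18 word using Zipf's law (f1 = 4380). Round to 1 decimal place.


Zipf's law: f(r) = f(1) / r
f(1) = 4380
f(18) = 4380 / 18
= 243.3 occurrences


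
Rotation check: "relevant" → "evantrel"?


Word: "relevant", Candidate: "evantrel"
Method: check if candidate is substring of word+word
"relevantrelevant" contains "evantrel"? Yes
Is rotation = Yes


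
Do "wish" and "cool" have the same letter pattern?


Pattern of "wish": [0, 1, 2, 3]
Pattern of "cool": [0, 1, 1, 2]
Patterns do not match
Same pattern = No


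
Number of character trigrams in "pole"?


Word: "pole" (length 4)
Number of 3-grams = length - 3 + 1 = 4 - 3 + 1
= 2


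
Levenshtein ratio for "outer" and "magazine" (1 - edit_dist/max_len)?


Word 1: "outer" (length 5)
Word 2: "magazine" (length 8)
One optimal edit sequence:
  1. insert 'm'  (+1)
  2. insert 'a'  (+1)
  3. insert 'g'  (+1)
  4. substitute 'o' -> 'a'  (+1)
  5. substitute 'u' -> 'z'  (+1)
  6. substitute 't' -> 'i'  (+1)
  7. substitute 'e' -> 'n'  (+1)
  8. substitute 'r' -> 'e'  (+1)
Edit distance = 8
Max length = max(5, 8) = 8
Similarity = 1 - 8/8
= 0.0000


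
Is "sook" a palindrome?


Word: "sook"
Reversed: "koos"
Forward == Backward? sook != koos
Palindrome = No
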